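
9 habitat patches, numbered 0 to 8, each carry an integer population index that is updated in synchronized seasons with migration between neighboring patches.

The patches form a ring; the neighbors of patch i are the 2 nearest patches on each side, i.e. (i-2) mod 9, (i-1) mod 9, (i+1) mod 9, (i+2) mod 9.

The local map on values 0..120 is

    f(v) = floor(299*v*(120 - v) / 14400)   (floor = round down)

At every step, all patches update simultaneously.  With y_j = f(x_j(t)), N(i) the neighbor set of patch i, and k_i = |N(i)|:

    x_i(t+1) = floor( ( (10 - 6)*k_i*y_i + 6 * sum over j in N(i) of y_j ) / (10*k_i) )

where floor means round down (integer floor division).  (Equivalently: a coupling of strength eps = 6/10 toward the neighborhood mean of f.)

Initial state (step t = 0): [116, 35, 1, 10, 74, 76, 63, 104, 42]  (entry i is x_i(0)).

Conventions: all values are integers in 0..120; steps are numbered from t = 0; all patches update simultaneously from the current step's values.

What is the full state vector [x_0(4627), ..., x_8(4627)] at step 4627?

Simulating step by step:
t=0: [116, 35, 1, 10, 74, 76, 63, 104, 42]
t=1: [28, 39, 25, 39, 53, 57, 65, 46, 53]
t=2: [59, 62, 58, 65, 68, 71, 73, 69, 68]
t=3: [73, 73, 73, 73, 72, 72, 72, 72, 73]
t=4: [71, 71, 71, 71, 71, 71, 71, 71, 71]
t=5: [72, 72, 72, 72, 72, 72, 72, 72, 72]
t=6: [71, 71, 71, 71, 71, 71, 71, 71, 71]

Answer: [72, 72, 72, 72, 72, 72, 72, 72, 72]
Key observation: The state at step 4, [71, 71, 71, 71, 71, 71, 71, 71, 71], reappears at step 6: the system is in a cycle of period 2 from step 4 on.  Therefore the state at step 4627 equals the state at step 4 + ((4627 - 4) mod 2) = 5, which is [72, 72, 72, 72, 72, 72, 72, 72, 72].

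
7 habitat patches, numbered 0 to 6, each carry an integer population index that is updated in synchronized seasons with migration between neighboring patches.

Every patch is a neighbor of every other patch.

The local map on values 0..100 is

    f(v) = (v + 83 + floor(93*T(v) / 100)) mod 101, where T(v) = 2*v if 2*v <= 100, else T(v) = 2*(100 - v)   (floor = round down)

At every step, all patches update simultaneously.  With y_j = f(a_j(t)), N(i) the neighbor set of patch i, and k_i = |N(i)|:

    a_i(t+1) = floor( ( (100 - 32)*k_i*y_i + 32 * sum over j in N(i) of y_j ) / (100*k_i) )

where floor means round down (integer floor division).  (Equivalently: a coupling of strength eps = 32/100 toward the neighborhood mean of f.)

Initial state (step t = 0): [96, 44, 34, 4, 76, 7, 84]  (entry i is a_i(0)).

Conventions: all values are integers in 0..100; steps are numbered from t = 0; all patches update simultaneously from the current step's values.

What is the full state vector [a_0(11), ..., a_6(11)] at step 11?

Simulating step by step:
t=0: [96, 44, 34, 4, 76, 7, 84]
t=1: [72, 23, 68, 78, 19, 20, 78]
t=2: [21, 47, 22, 80, 40, 42, 80]
t=3: [47, 30, 48, 83, 81, 21, 83]
t=4: [32, 65, 34, 83, 84, 49, 83]
t=5: [70, 32, 74, 85, 84, 38, 85]
t=6: [28, 70, 26, 83, 83, 80, 83]
t=7: [66, 31, 62, 87, 87, 89, 87]
t=8: [30, 68, 32, 82, 82, 81, 82]
t=9: [70, 33, 74, 89, 89, 90, 89]
t=10: [27, 71, 25, 80, 80, 80, 80]
t=11: [64, 30, 60, 89, 89, 89, 89]

Answer: [64, 30, 60, 89, 89, 89, 89]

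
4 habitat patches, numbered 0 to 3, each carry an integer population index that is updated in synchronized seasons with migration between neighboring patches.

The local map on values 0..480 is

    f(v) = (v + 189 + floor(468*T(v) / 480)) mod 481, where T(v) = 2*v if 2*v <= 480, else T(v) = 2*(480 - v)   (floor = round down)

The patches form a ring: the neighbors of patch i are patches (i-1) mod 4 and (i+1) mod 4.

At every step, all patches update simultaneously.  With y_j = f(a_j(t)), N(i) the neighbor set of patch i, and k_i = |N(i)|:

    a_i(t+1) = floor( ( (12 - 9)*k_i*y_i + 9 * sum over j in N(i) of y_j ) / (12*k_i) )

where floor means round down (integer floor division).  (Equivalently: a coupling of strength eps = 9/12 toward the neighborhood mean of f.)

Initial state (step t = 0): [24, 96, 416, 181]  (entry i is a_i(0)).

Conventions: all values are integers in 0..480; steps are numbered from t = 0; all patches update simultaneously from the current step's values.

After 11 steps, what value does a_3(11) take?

Simulating step by step:
t=0: [24, 96, 416, 181]
t=1: [332, 308, 329, 250]
t=2: [365, 334, 366, 348]
t=3: [313, 303, 313, 300]
t=4: [354, 348, 354, 349]
t=5: [311, 308, 311, 308]
t=6: [350, 348, 350, 348]
t=7: [312, 311, 312, 311]
t=8: [347, 347, 347, 347]
t=9: [314, 314, 314, 314]
t=10: [345, 345, 345, 345]
t=11: [316, 316, 316, 316]

Answer: a_3(11) = 316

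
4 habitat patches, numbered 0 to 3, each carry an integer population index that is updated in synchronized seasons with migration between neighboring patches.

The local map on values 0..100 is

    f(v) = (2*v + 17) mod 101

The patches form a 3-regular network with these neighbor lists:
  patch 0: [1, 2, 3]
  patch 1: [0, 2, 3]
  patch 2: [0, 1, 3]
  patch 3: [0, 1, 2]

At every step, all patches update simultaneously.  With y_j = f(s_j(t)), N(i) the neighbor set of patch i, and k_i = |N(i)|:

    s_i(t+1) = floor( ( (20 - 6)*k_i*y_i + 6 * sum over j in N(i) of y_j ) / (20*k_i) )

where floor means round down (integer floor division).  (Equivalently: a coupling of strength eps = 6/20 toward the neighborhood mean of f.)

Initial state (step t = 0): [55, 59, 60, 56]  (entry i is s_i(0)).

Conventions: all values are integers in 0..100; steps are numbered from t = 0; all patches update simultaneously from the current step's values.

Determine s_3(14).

Answer: s_3(14) = 67

Derivation:
t=0: [55, 59, 60, 56]
t=1: [28, 32, 34, 29]
t=2: [75, 80, 82, 76]
t=3: [68, 74, 77, 69]
t=4: [55, 62, 66, 56]
t=5: [29, 38, 43, 31]
t=6: [69, 80, 26, 72]
t=7: [58, 71, 67, 61]
t=8: [37, 52, 47, 40]
t=9: [76, 33, 27, 80]
t=10: [70, 79, 72, 75]
t=11: [59, 70, 61, 65]
t=12: [37, 51, 40, 45]
t=13: [75, 32, 79, 24]
t=14: [68, 77, 73, 67]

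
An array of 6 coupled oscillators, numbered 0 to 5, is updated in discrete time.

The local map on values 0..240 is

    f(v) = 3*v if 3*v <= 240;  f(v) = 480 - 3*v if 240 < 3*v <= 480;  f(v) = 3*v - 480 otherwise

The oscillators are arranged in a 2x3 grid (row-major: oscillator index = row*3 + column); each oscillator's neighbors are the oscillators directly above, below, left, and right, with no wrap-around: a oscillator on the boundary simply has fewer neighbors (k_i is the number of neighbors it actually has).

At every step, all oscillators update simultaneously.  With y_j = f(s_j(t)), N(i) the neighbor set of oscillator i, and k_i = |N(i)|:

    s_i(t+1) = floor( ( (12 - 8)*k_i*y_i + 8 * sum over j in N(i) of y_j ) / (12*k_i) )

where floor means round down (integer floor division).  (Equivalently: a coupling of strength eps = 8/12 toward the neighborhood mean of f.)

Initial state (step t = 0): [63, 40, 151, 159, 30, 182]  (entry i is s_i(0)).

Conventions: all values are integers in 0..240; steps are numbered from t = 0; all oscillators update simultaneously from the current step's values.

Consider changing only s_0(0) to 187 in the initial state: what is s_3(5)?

Answer: s_3(5) = 229
Key observation: This trace re-runs the system from the modified initial state.

Derivation:
t=0: [187, 40, 151, 159, 30, 182]
t=1: [68, 84, 71, 58, 72, 61]
t=2: [202, 216, 208, 198, 202, 204]
t=3: [136, 144, 148, 122, 134, 134]
t=4: [78, 57, 54, 88, 79, 64]
t=5: [207, 197, 175, 229, 207, 197]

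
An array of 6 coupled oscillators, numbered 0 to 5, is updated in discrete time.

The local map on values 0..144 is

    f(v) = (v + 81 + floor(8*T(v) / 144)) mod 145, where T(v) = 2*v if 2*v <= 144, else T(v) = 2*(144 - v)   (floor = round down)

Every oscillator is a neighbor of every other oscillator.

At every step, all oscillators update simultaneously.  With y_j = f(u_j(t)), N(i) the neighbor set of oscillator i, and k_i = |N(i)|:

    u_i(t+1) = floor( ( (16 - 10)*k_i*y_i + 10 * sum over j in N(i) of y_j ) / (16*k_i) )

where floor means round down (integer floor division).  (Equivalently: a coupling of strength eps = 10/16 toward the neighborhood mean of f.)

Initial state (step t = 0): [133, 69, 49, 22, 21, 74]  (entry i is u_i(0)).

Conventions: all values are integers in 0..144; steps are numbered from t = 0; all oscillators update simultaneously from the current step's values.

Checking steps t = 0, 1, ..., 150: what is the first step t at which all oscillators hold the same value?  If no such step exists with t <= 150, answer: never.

Simulating step by step:
t=0: [133, 69, 49, 22, 21, 74]  (not all equal)
t=1: [72, 58, 89, 81, 81, 59]  (not all equal)
t=2: [16, 12, 19, 18, 18, 12]  (not all equal)
t=3: [98, 97, 99, 99, 99, 97]  (not all equal)
t=4: [39, 38, 39, 39, 39, 38]  (not all equal)
t=5: [123, 123, 123, 123, 123, 123]  (all equal)

Answer: 5
Key observation: Synchronization is absorbing here: once all oscillators are equal they stay equal, and step 5 is the first all-equal step.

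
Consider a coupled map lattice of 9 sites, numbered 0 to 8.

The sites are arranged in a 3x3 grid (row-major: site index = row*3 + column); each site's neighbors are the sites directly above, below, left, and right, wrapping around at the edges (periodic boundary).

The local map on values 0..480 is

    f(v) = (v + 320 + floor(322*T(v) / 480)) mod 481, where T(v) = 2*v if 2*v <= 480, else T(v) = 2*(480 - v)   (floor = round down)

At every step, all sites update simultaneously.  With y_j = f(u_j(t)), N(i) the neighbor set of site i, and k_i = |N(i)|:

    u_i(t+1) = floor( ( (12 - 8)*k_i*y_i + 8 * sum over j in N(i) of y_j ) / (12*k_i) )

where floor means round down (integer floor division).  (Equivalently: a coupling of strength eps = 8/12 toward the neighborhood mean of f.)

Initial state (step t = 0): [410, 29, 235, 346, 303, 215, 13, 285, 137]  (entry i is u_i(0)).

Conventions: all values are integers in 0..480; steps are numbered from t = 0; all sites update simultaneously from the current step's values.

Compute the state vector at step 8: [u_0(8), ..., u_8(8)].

Answer: [360, 360, 360, 360, 360, 360, 360, 360, 360]

Derivation:
t=0: [410, 29, 235, 346, 303, 215, 13, 285, 137]
t=1: [362, 378, 334, 356, 372, 329, 325, 340, 297]
t=2: [361, 359, 366, 362, 360, 367, 368, 365, 372]
t=3: [358, 359, 357, 358, 359, 357, 357, 358, 356]
t=4: [360, 360, 360, 360, 360, 360, 360, 360, 360]
t=5: [360, 360, 360, 360, 360, 360, 360, 360, 360]
t=6: [360, 360, 360, 360, 360, 360, 360, 360, 360]
t=7: [360, 360, 360, 360, 360, 360, 360, 360, 360]
t=8: [360, 360, 360, 360, 360, 360, 360, 360, 360]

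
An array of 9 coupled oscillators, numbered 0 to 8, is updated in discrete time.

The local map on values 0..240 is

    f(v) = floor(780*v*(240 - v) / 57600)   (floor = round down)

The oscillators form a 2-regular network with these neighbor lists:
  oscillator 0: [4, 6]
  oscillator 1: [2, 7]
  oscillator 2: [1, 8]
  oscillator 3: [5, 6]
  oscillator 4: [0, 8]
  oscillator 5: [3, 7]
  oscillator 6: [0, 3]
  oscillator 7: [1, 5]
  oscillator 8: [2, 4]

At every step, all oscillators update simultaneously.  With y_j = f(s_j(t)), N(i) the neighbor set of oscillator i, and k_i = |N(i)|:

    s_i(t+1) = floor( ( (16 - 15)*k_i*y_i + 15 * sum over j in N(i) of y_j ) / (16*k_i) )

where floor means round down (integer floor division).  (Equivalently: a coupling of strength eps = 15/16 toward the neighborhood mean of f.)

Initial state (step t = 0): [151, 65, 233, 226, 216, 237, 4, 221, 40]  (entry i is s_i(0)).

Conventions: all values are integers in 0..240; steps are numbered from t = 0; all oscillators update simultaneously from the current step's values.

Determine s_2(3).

Simulating step by step:
t=0: [151, 65, 233, 226, 216, 237, 4, 221, 40]
t=1: [49, 46, 124, 12, 139, 46, 105, 79, 49]
t=2: [186, 179, 127, 148, 130, 105, 88, 123, 187]
t=3: [183, 191, 143, 185, 138, 189, 161, 170, 189]

Answer: s_2(3) = 143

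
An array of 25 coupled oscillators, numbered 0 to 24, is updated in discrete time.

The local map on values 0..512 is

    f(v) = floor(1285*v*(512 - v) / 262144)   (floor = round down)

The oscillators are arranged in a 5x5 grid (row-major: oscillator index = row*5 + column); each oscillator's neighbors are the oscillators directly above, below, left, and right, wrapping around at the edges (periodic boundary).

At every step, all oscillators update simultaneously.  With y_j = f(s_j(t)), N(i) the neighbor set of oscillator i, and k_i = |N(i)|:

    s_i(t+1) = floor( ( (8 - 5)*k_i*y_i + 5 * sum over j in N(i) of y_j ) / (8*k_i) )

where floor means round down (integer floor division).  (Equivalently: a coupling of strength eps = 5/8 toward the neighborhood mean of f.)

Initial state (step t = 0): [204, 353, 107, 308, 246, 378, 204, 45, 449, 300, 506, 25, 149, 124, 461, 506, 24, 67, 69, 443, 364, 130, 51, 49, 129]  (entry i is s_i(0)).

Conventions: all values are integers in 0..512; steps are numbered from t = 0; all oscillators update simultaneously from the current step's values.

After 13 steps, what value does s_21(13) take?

Simulating step by step:
t=0: [204, 353, 107, 308, 246, 378, 204, 45, 449, 300, 506, 25, 149, 124, 461, 506, 24, 67, 69, 443, 364, 130, 51, 49, 129]
t=1: [288, 270, 204, 237, 302, 239, 222, 182, 201, 244, 73, 122, 184, 192, 153, 80, 93, 146, 156, 137, 224, 202, 154, 168, 222]
t=2: [316, 314, 303, 308, 314, 292, 300, 301, 307, 308, 213, 237, 280, 291, 261, 206, 223, 258, 273, 254, 291, 286, 282, 289, 299]
t=3: [306, 307, 309, 308, 306, 310, 311, 311, 309, 309, 314, 315, 317, 315, 316, 312, 315, 318, 318, 317, 311, 313, 316, 314, 313]
t=4: [307, 307, 306, 306, 307, 306, 306, 305, 306, 306, 304, 304, 303, 303, 303, 304, 304, 302, 302, 303, 305, 305, 303, 304, 305]
t=5: [308, 308, 308, 308, 308, 308, 308, 308, 308, 308, 309, 309, 309, 309, 309, 309, 309, 309, 309, 309, 308, 309, 309, 309, 309]
t=6: [307, 307, 307, 307, 307, 307, 307, 307, 307, 307, 307, 307, 307, 307, 307, 307, 307, 307, 307, 307, 307, 307, 307, 307, 307]
t=7: [308, 308, 308, 308, 308, 308, 308, 308, 308, 308, 308, 308, 308, 308, 308, 308, 308, 308, 308, 308, 308, 308, 308, 308, 308]
t=8: [307, 307, 307, 307, 307, 307, 307, 307, 307, 307, 307, 307, 307, 307, 307, 307, 307, 307, 307, 307, 307, 307, 307, 307, 307]
t=9: [308, 308, 308, 308, 308, 308, 308, 308, 308, 308, 308, 308, 308, 308, 308, 308, 308, 308, 308, 308, 308, 308, 308, 308, 308]
t=10: [307, 307, 307, 307, 307, 307, 307, 307, 307, 307, 307, 307, 307, 307, 307, 307, 307, 307, 307, 307, 307, 307, 307, 307, 307]
t=11: [308, 308, 308, 308, 308, 308, 308, 308, 308, 308, 308, 308, 308, 308, 308, 308, 308, 308, 308, 308, 308, 308, 308, 308, 308]
t=12: [307, 307, 307, 307, 307, 307, 307, 307, 307, 307, 307, 307, 307, 307, 307, 307, 307, 307, 307, 307, 307, 307, 307, 307, 307]
t=13: [308, 308, 308, 308, 308, 308, 308, 308, 308, 308, 308, 308, 308, 308, 308, 308, 308, 308, 308, 308, 308, 308, 308, 308, 308]

Answer: s_21(13) = 308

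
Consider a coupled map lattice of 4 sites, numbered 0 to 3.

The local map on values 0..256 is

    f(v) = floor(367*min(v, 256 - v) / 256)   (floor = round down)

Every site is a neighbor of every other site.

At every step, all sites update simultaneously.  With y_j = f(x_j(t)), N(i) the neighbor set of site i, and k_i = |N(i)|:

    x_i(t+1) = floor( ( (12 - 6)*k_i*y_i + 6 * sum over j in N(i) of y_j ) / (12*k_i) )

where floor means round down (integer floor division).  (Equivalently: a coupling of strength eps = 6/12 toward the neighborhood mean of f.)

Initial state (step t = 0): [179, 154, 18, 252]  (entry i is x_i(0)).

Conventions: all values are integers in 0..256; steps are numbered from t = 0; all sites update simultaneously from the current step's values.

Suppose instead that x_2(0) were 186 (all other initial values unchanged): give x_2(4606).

Answer: x_2(4606) = 150
Key observation: The state at step 9, [151, 151, 151, 151], reappears at step 11: the system is in a cycle of period 2 from step 9 on.  Therefore the state at step 4606 equals the state at step 9 + ((4606 - 9) mod 2) = 10, which is [150, 150, 150, 150].

Derivation:
t=0: [179, 154, 186, 252]
t=1: [96, 108, 93, 61]
t=2: [130, 136, 129, 114]
t=3: [176, 173, 176, 170]
t=4: [116, 117, 116, 119]
t=5: [166, 167, 166, 168]
t=6: [128, 127, 128, 127]
t=7: [182, 182, 182, 182]
t=8: [106, 106, 106, 106]
t=9: [151, 151, 151, 151]
t=10: [150, 150, 150, 150]
t=11: [151, 151, 151, 151]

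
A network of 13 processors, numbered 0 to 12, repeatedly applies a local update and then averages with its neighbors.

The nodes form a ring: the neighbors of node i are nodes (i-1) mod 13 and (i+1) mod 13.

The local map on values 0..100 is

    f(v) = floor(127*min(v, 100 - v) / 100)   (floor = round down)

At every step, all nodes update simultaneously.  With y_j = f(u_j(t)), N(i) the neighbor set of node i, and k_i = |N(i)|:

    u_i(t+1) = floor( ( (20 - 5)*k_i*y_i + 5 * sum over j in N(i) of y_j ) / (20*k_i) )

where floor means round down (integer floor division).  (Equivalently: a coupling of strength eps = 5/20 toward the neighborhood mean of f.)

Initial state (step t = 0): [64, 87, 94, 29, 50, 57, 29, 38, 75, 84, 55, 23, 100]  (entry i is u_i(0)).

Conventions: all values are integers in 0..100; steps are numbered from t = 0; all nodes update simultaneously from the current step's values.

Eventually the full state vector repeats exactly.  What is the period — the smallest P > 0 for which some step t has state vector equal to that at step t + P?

Answer: 4
Key observation: The state at step 15, [48, 48, 49, 53, 57, 61, 61, 58, 50, 49, 49, 49, 48], reappears at step 19 — and no state repeats earlier — so the cycle the system enters has period 4.

Derivation:
t=0: [64, 87, 94, 29, 50, 57, 29, 38, 75, 84, 55, 23, 100]
t=1: [35, 18, 11, 35, 58, 52, 39, 44, 31, 26, 48, 28, 9]
t=2: [37, 23, 18, 41, 52, 57, 51, 52, 40, 37, 53, 35, 18]
t=3: [40, 30, 26, 49, 58, 55, 60, 59, 50, 48, 55, 43, 27]
t=4: [46, 38, 37, 57, 54, 55, 51, 53, 61, 60, 57, 51, 38]
t=5: [55, 49, 47, 53, 57, 57, 61, 58, 50, 50, 54, 59, 51]
t=6: [58, 61, 59, 58, 54, 53, 50, 53, 61, 62, 57, 54, 60]
t=7: [52, 49, 51, 53, 57, 59, 62, 58, 50, 48, 53, 56, 51]
t=8: [60, 61, 61, 58, 54, 51, 49, 53, 61, 60, 58, 56, 60]
t=9: [49, 49, 49, 53, 57, 61, 61, 58, 50, 50, 52, 54, 50]
t=10: [62, 62, 61, 58, 54, 49, 49, 53, 61, 62, 60, 58, 62]
t=11: [48, 48, 49, 53, 57, 61, 61, 58, 50, 48, 50, 52, 48]
t=12: [60, 60, 61, 58, 54, 49, 49, 53, 61, 60, 62, 60, 60]
t=13: [50, 49, 49, 53, 57, 61, 61, 58, 50, 49, 48, 49, 50]
t=14: [62, 62, 61, 58, 54, 49, 49, 53, 61, 61, 60, 61, 62]
t=15: [48, 48, 49, 53, 57, 61, 61, 58, 50, 49, 49, 49, 48]
t=16: [60, 60, 61, 58, 54, 49, 49, 53, 61, 62, 62, 61, 60]
t=17: [50, 49, 49, 53, 57, 61, 61, 58, 50, 48, 48, 49, 49]
t=18: [62, 62, 61, 58, 54, 49, 49, 53, 61, 60, 60, 61, 62]
t=19: [48, 48, 49, 53, 57, 61, 61, 58, 50, 49, 49, 49, 48]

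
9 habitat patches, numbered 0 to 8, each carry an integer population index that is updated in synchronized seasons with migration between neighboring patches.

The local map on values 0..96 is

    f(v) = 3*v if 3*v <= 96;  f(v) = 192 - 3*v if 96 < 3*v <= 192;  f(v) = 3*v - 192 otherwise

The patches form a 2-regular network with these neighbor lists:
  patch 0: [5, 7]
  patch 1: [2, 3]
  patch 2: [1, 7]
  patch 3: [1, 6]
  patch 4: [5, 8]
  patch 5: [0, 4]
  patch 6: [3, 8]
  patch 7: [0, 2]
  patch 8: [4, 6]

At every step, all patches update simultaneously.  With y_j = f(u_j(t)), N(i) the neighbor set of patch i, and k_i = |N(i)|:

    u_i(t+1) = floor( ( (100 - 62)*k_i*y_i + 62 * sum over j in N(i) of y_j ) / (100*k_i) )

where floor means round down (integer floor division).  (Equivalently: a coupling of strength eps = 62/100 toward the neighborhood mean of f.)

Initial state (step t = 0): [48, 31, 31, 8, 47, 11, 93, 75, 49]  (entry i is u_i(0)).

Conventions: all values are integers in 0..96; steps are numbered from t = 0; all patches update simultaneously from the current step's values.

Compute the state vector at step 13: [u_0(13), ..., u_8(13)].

Answer: [72, 38, 51, 22, 35, 54, 25, 75, 22]

Derivation:
t=0: [48, 31, 31, 8, 47, 11, 93, 75, 49]
t=1: [38, 71, 74, 64, 43, 43, 54, 56, 59]
t=2: [56, 17, 25, 15, 48, 67, 16, 42, 34]
t=3: [32, 56, 64, 47, 48, 25, 60, 55, 63]
t=4: [68, 24, 15, 30, 42, 73, 21, 40, 19]
t=5: [35, 69, 61, 76, 51, 34, 69, 45, 61]
t=6: [78, 19, 25, 22, 45, 73, 19, 51, 20]
t=7: [36, 65, 58, 60, 48, 40, 60, 51, 58]
t=8: [66, 10, 19, 9, 46, 68, 13, 46, 25]
t=9: [22, 37, 47, 31, 47, 23, 46, 40, 57]
t=10: [68, 75, 66, 77, 47, 62, 55, 63, 40]
t=11: [7, 26, 13, 33, 43, 21, 44, 6, 51]
t=12: [33, 70, 44, 78, 55, 49, 63, 25, 52]
t=13: [72, 38, 51, 22, 35, 54, 25, 75, 22]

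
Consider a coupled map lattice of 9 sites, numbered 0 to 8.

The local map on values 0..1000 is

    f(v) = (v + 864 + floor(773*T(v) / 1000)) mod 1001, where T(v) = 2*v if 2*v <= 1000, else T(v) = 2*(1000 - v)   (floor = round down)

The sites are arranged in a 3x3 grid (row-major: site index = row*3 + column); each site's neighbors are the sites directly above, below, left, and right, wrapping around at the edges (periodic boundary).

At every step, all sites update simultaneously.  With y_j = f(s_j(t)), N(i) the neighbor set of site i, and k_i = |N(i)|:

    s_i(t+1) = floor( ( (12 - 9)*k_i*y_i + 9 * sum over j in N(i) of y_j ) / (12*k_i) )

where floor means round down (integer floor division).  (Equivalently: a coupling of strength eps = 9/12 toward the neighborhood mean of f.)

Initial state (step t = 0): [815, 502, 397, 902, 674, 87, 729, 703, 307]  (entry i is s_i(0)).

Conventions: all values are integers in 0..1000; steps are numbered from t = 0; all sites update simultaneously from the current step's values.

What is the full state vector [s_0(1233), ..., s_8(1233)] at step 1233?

Simulating step by step:
t=0: [815, 502, 397, 902, 674, 87, 729, 703, 307]
t=1: [603, 389, 560, 434, 226, 484, 480, 160, 346]
t=2: [395, 379, 357, 371, 519, 445, 406, 464, 288]
t=3: [835, 545, 808, 742, 532, 679, 657, 468, 656]
t=4: [449, 419, 457, 217, 67, 222, 210, 74, 219]
t=5: [332, 253, 340, 265, 350, 274, 266, 346, 273]
t=6: [610, 676, 619, 614, 628, 623, 612, 628, 621]
t=7: [65, 60, 63, 70, 61, 68, 70, 62, 68]
t=8: [29, 20, 27, 33, 25, 31, 33, 25, 31]
t=9: [935, 926, 933, 940, 931, 938, 940, 931, 938]
t=10: [898, 900, 898, 896, 898, 897, 896, 898, 897]
t=11: [918, 917, 918, 918, 918, 918, 918, 918, 918]
t=12: [907, 907, 907, 907, 907, 907, 907, 907, 907]
t=13: [913, 913, 913, 913, 913, 913, 913, 913, 913]
t=14: [910, 910, 910, 910, 910, 910, 910, 910, 910]
t=15: [912, 912, 912, 912, 912, 912, 912, 912, 912]
t=16: [911, 911, 911, 911, 911, 911, 911, 911, 911]
t=17: [911, 911, 911, 911, 911, 911, 911, 911, 911]

Answer: [911, 911, 911, 911, 911, 911, 911, 911, 911]
Key observation: The state at step 16, [911, 911, 911, 911, 911, 911, 911, 911, 911], reappears at step 17: the system is in a cycle of period 1 from step 16 on.  Therefore the state at step 1233 equals the state at step 16 + ((1233 - 16) mod 1) = 16, which is [911, 911, 911, 911, 911, 911, 911, 911, 911].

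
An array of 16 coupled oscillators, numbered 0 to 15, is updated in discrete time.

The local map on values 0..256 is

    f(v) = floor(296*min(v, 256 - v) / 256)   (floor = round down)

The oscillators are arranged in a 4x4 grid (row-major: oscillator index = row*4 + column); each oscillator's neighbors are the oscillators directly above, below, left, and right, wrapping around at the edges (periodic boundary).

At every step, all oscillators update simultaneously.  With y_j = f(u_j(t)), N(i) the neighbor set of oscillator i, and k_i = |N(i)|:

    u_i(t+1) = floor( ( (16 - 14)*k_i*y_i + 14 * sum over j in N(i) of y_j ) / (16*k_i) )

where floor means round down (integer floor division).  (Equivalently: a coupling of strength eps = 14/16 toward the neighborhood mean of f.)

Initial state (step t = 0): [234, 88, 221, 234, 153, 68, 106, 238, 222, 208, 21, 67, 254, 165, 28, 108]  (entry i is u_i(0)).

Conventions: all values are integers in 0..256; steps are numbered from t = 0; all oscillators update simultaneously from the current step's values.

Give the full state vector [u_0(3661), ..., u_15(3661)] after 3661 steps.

Answer: [145, 145, 145, 145, 145, 145, 145, 145, 145, 145, 145, 145, 145, 145, 145, 145]
Key observation: The state at step 17, [143, 143, 143, 143, 143, 143, 143, 143, 143, 143, 143, 143, 143, 143, 143, 143], reappears at step 23: the system is in a cycle of period 6 from step 17 on.  Therefore the state at step 3661 equals the state at step 17 + ((3661 - 17) mod 6) = 19, which is [145, 145, 145, 145, 145, 145, 145, 145, 145, 145, 145, 145, 145, 145, 145, 145].

Derivation:
t=0: [234, 88, 221, 234, 153, 68, 106, 238, 222, 208, 21, 67, 254, 165, 28, 108]
t=1: [57, 66, 66, 48, 50, 96, 50, 77, 60, 60, 65, 54, 64, 54, 68, 45]
t=2: [65, 78, 67, 68, 80, 70, 83, 61, 65, 77, 67, 70, 63, 72, 67, 65]
t=3: [82, 80, 84, 74, 77, 90, 78, 84, 82, 80, 84, 74, 76, 82, 77, 76]
t=4: [88, 96, 90, 92, 96, 92, 97, 88, 88, 96, 90, 92, 91, 90, 93, 86]
t=5: [107, 104, 108, 101, 103, 110, 104, 107, 107, 104, 108, 101, 101, 107, 103, 105]
t=6: [118, 123, 119, 121, 123, 120, 123, 118, 118, 123, 119, 121, 121, 119, 122, 117]
t=7: [139, 137, 140, 136, 137, 141, 137, 139, 139, 137, 140, 136, 136, 140, 137, 138]
t=8: [137, 134, 136, 135, 134, 136, 134, 137, 137, 134, 136, 135, 135, 136, 134, 137]
t=9: [139, 138, 140, 137, 137, 140, 138, 139, 139, 138, 140, 137, 137, 140, 138, 139]
t=10: [136, 134, 135, 135, 135, 135, 134, 136, 136, 134, 135, 135, 135, 135, 134, 136]
t=11: [139, 139, 140, 138, 138, 140, 139, 139, 139, 139, 140, 138, 138, 140, 139, 139]
t=12: [135, 134, 135, 134, 134, 135, 134, 135, 135, 134, 135, 134, 134, 135, 134, 135]
t=13: [140, 139, 140, 139, 139, 140, 139, 140, 140, 139, 140, 139, 139, 140, 139, 140]
t=14: [134, 134, 134, 134, 134, 134, 134, 134, 134, 134, 134, 134, 134, 134, 134, 134]
t=15: [141, 141, 141, 141, 141, 141, 141, 141, 141, 141, 141, 141, 141, 141, 141, 141]
t=16: [132, 132, 132, 132, 132, 132, 132, 132, 132, 132, 132, 132, 132, 132, 132, 132]
t=17: [143, 143, 143, 143, 143, 143, 143, 143, 143, 143, 143, 143, 143, 143, 143, 143]
t=18: [130, 130, 130, 130, 130, 130, 130, 130, 130, 130, 130, 130, 130, 130, 130, 130]
t=19: [145, 145, 145, 145, 145, 145, 145, 145, 145, 145, 145, 145, 145, 145, 145, 145]
t=20: [128, 128, 128, 128, 128, 128, 128, 128, 128, 128, 128, 128, 128, 128, 128, 128]
t=21: [148, 148, 148, 148, 148, 148, 148, 148, 148, 148, 148, 148, 148, 148, 148, 148]
t=22: [124, 124, 124, 124, 124, 124, 124, 124, 124, 124, 124, 124, 124, 124, 124, 124]
t=23: [143, 143, 143, 143, 143, 143, 143, 143, 143, 143, 143, 143, 143, 143, 143, 143]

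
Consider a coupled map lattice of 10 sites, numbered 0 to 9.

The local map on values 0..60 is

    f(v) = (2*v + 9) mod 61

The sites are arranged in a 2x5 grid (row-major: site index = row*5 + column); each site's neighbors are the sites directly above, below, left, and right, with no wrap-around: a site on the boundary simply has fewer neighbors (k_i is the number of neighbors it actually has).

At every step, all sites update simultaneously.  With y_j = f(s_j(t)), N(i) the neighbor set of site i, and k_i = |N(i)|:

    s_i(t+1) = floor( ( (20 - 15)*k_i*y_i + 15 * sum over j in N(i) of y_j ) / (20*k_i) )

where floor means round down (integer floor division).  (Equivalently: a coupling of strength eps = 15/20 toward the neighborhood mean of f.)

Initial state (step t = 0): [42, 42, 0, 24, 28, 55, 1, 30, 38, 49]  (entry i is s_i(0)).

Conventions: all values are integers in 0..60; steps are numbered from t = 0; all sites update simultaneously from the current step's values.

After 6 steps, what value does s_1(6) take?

Answer: s_1(6) = 39

Derivation:
t=0: [42, 42, 0, 24, 28, 55, 1, 30, 38, 49]
t=1: [41, 21, 26, 23, 39, 30, 27, 13, 33, 22]
t=2: [29, 20, 35, 23, 47, 14, 24, 12, 39, 28]
t=3: [33, 32, 38, 35, 32, 32, 44, 33, 29, 26]
t=4: [12, 21, 17, 15, 9, 21, 18, 20, 9, 6]
t=5: [46, 43, 45, 34, 29, 42, 49, 41, 34, 25]
t=6: [34, 39, 29, 19, 29, 40, 35, 32, 30, 23]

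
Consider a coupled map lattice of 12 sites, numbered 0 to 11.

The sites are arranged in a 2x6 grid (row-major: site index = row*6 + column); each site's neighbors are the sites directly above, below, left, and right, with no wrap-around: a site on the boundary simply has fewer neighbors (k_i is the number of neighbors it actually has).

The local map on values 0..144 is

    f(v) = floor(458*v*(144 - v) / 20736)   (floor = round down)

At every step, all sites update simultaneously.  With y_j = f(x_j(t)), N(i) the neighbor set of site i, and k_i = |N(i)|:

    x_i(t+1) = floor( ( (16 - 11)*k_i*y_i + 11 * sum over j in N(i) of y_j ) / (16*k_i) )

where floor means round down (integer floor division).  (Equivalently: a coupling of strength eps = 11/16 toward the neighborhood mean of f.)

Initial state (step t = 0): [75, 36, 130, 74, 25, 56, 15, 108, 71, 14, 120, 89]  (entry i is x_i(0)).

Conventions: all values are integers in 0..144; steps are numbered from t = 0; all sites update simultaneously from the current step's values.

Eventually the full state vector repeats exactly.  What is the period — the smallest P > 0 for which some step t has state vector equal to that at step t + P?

Simulating step by step:
t=0: [75, 36, 130, 74, 25, 56, 15, 108, 71, 14, 120, 89]
t=1: [79, 81, 84, 68, 85, 93, 81, 81, 73, 79, 68, 92]
t=2: [112, 112, 112, 112, 110, 106, 112, 112, 112, 113, 110, 107]
t=3: [79, 79, 79, 79, 82, 85, 79, 79, 78, 79, 82, 85]
t=4: [113, 113, 113, 112, 111, 110, 113, 113, 113, 112, 111, 110]
t=5: [77, 77, 77, 78, 80, 81, 77, 77, 77, 78, 80, 81]
t=6: [113, 113, 113, 113, 112, 112, 113, 113, 113, 113, 112, 112]
t=7: [77, 77, 77, 77, 78, 79, 77, 77, 77, 77, 78, 79]
t=8: [113, 113, 113, 113, 113, 113, 113, 113, 113, 113, 113, 113]
t=9: [77, 77, 77, 77, 77, 77, 77, 77, 77, 77, 77, 77]
t=10: [113, 113, 113, 113, 113, 113, 113, 113, 113, 113, 113, 113]

Answer: 2
Key observation: The state at step 8, [113, 113, 113, 113, 113, 113, 113, 113, 113, 113, 113, 113], reappears at step 10 — and no state repeats earlier — so the cycle the system enters has period 2.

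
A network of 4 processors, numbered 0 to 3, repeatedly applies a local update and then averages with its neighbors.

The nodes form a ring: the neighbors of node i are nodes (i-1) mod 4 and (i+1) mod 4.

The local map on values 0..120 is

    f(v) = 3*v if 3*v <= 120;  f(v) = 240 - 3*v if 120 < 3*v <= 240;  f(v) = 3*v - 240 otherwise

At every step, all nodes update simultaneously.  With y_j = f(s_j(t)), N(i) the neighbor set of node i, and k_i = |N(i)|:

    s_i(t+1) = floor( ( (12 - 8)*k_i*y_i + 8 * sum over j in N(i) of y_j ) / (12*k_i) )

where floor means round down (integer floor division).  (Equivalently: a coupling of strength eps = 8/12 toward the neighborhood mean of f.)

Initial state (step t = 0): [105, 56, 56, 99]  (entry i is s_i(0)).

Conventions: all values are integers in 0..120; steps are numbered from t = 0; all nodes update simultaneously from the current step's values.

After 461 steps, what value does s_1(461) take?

Simulating step by step:
t=0: [105, 56, 56, 99]
t=1: [68, 73, 67, 68]
t=2: [31, 32, 32, 37]
t=3: [100, 95, 101, 100]
t=4: [55, 56, 56, 61]
t=5: [68, 73, 67, 68]

Answer: s_1(461) = 73
Key observation: The state at step 1, [68, 73, 67, 68], reappears at step 5: the system is in a cycle of period 4 from step 1 on.  Therefore the state at step 461 equals the state at step 1 + ((461 - 1) mod 4) = 1, which is [68, 73, 67, 68].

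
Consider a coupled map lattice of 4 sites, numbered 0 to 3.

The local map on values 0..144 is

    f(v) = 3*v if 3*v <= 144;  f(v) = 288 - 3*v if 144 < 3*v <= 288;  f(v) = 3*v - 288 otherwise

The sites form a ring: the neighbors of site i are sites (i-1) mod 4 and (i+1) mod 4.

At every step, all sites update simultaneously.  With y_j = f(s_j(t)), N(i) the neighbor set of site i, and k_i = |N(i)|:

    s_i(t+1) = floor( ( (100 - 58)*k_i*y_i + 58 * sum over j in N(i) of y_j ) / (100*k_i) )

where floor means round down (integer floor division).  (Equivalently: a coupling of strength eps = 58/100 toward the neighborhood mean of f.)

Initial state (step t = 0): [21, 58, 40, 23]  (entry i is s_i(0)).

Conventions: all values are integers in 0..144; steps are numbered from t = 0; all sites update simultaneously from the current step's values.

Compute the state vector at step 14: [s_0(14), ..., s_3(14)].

Answer: [92, 105, 105, 92]

Derivation:
t=0: [21, 58, 40, 23]
t=1: [79, 100, 103, 82]
t=2: [37, 25, 24, 38]
t=3: [101, 84, 85, 100]
t=4: [20, 29, 27, 18]
t=5: [66, 77, 74, 63]
t=6: [83, 69, 72, 86]
t=7: [48, 66, 62, 44]
t=8: [124, 109, 107, 126]
t=9: [72, 50, 51, 71]
t=10: [92, 117, 118, 91]
t=11: [27, 49, 50, 28]
t=12: [99, 122, 123, 98]
t=13: [28, 58, 58, 28]
t=14: [92, 105, 105, 92]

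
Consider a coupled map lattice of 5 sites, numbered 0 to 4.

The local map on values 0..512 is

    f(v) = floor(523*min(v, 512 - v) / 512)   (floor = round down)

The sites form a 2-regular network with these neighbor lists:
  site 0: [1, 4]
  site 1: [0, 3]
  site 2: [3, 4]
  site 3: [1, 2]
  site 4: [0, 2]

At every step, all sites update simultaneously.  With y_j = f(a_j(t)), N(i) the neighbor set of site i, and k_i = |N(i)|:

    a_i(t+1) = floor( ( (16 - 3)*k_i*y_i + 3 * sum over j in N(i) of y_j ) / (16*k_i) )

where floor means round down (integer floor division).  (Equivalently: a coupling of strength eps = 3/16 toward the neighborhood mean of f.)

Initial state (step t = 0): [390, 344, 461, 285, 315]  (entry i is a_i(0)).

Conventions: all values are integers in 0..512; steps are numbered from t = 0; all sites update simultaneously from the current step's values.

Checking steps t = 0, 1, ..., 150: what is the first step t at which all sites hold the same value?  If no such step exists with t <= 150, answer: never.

Answer: 27
Key observation: Synchronization is absorbing here: once all sites are equal they stay equal, and step 27 is the first all-equal step.

Derivation:
t=0: [390, 344, 461, 285, 315]  (not all equal)
t=1: [135, 172, 82, 208, 179]  (not all equal)
t=2: [144, 174, 104, 196, 168]  (not all equal)
t=3: [152, 176, 120, 189, 162]  (not all equal)
t=4: [158, 178, 132, 185, 160]  (not all equal)
t=5: [163, 179, 141, 182, 160]  (not all equal)
t=6: [167, 180, 149, 180, 161]  (not all equal)
t=7: [170, 181, 156, 180, 163]  (not all equal)
t=8: [173, 182, 161, 180, 166]  (not all equal)
t=9: [176, 183, 166, 181, 169]  (not all equal)
t=10: [179, 185, 170, 182, 172]  (not all equal)
t=11: [181, 187, 174, 184, 175]  (not all equal)
t=12: [184, 189, 178, 186, 178]  (not all equal)
t=13: [187, 192, 181, 188, 181]  (not all equal)
t=14: [190, 195, 184, 191, 184]  (not all equal)
t=15: [193, 198, 187, 194, 187]  (not all equal)
t=16: [196, 201, 191, 197, 191]  (not all equal)
t=17: [200, 204, 195, 200, 195]  (not all equal)
t=18: [203, 207, 199, 203, 199]  (not all equal)
t=19: [207, 210, 203, 207, 203]  (not all equal)
t=20: [210, 213, 207, 210, 207]  (not all equal)
t=21: [214, 216, 211, 214, 211]  (not all equal)
t=22: [217, 219, 215, 217, 215]  (not all equal)
t=23: [221, 222, 219, 221, 219]  (not all equal)
t=24: [224, 225, 223, 224, 223]  (not all equal)
t=25: [228, 228, 227, 228, 227]  (not all equal)
t=26: [231, 232, 231, 231, 231]  (not all equal)
t=27: [235, 235, 235, 235, 235]  (all equal)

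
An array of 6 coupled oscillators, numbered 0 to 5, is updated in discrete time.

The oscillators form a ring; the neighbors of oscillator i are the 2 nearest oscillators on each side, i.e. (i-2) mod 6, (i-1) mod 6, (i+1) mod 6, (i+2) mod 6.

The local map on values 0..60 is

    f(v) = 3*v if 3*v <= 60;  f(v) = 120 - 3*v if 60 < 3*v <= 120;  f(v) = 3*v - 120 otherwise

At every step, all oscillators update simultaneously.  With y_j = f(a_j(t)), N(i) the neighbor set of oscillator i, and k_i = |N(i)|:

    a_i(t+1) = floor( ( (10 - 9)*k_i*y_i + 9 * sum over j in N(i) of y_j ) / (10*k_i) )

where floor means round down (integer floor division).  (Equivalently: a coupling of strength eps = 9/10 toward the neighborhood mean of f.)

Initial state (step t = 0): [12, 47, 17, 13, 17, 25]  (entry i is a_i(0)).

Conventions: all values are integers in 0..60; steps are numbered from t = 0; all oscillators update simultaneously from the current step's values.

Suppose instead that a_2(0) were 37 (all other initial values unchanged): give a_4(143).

Answer: a_4(143) = 31
Key observation: The state at step 7, [30, 31, 29, 30, 31, 28], reappears at step 9: the system is in a cycle of period 2 from step 7 on.  Therefore the state at step 143 equals the state at step 7 + ((143 - 7) mod 2) = 7, which is [30, 31, 29, 30, 31, 28].

Derivation:
t=0: [12, 47, 37, 13, 17, 25]
t=1: [31, 31, 33, 32, 34, 37]
t=2: [19, 20, 23, 19, 20, 22]
t=3: [56, 55, 57, 56, 55, 58]
t=4: [48, 49, 46, 48, 49, 47]
t=5: [23, 22, 24, 23, 22, 25]
t=6: [50, 49, 52, 50, 49, 51]
t=7: [30, 31, 29, 30, 31, 28]
t=8: [30, 31, 28, 30, 31, 29]
t=9: [30, 31, 29, 30, 31, 28]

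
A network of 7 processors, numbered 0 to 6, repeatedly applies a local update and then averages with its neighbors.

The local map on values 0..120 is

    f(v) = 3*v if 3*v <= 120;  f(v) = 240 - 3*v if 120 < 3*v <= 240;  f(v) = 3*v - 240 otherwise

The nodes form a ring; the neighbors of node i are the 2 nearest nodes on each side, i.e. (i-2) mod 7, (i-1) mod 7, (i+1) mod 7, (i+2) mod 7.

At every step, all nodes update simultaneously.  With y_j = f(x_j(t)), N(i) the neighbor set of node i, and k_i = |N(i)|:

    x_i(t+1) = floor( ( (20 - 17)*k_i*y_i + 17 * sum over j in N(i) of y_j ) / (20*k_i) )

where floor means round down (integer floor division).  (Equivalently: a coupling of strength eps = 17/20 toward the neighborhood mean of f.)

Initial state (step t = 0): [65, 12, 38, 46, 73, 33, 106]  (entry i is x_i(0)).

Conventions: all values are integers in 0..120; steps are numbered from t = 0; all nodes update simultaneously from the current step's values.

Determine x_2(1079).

Simulating step by step:
t=0: [65, 12, 38, 46, 73, 33, 106]
t=1: [76, 77, 60, 72, 86, 67, 54]
t=2: [41, 38, 22, 30, 45, 33, 28]
t=3: [94, 92, 100, 95, 87, 99, 105]
t=4: [54, 52, 39, 43, 53, 47, 44]
t=5: [98, 100, 92, 97, 104, 95, 88]
t=6: [43, 44, 55, 52, 43, 49, 52]
t=7: [93, 91, 99, 94, 88, 96, 102]
t=8: [49, 48, 37, 40, 48, 43, 40]
t=9: [107, 108, 102, 105, 112, 107, 102]
t=10: [75, 73, 81, 80, 75, 79, 82]
t=11: [9, 8, 11, 8, 4, 8, 12]
t=12: [28, 29, 23, 23, 26, 24, 23]
t=13: [75, 74, 77, 75, 70, 74, 78]
t=14: [13, 12, 17, 18, 14, 16, 18]
t=15: [46, 47, 43, 45, 50, 47, 43]
t=16: [104, 106, 100, 100, 104, 101, 99]
t=17: [65, 64, 68, 67, 61, 64, 69]
t=18: [41, 39, 45, 46, 41, 44, 47]
t=19: [108, 107, 112, 110, 105, 108, 112]
t=20: [88, 89, 84, 84, 89, 85, 83]
t=21: [16, 16, 20, 19, 14, 17, 21]
t=22: [54, 55, 50, 51, 55, 52, 49]
t=23: [84, 85, 80, 81, 86, 83, 80]
t=24: [6, 5, 10, 9, 5, 8, 11]
t=25: [24, 25, 20, 21, 26, 23, 20]
t=26: [66, 65, 70, 69, 65, 68, 71]
t=27: [35, 34, 39, 38, 33, 36, 39]
t=28: [110, 111, 106, 107, 111, 108, 105]
t=29: [83, 82, 87, 86, 81, 84, 87]
t=30: [14, 15, 10, 11, 15, 12, 9]
t=31: [35, 34, 39, 38, 33, 36, 39]

Answer: x_2(1079) = 39
Key observation: The state at step 27, [35, 34, 39, 38, 33, 36, 39], reappears at step 31: the system is in a cycle of period 4 from step 27 on.  Therefore the state at step 1079 equals the state at step 27 + ((1079 - 27) mod 4) = 27, which is [35, 34, 39, 38, 33, 36, 39].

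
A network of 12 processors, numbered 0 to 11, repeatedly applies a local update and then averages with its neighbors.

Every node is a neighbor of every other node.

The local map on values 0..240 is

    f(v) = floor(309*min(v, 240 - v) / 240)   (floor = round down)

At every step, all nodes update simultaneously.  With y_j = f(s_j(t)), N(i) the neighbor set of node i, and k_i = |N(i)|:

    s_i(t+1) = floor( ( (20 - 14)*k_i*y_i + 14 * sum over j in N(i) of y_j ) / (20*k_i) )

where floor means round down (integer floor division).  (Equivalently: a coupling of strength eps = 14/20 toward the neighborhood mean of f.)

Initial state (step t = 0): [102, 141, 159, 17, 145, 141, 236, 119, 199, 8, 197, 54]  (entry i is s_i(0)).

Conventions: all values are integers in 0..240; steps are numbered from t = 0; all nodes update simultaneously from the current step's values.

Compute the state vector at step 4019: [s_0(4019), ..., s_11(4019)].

Answer: [115, 115, 115, 115, 115, 115, 115, 115, 115, 115, 115, 115]
Key observation: The state at step 8, [144, 144, 144, 144, 144, 144, 144, 144, 144, 144, 144, 144], reappears at step 20: the system is in a cycle of period 12 from step 8 on.  Therefore the state at step 4019 equals the state at step 8 + ((4019 - 8) mod 12) = 11, which is [115, 115, 115, 115, 115, 115, 115, 115, 115, 115, 115, 115].

Derivation:
t=0: [102, 141, 159, 17, 145, 141, 236, 119, 199, 8, 197, 54]
t=1: [93, 92, 86, 67, 90, 92, 63, 98, 74, 64, 75, 78]
t=2: [107, 107, 105, 99, 106, 107, 98, 109, 101, 98, 101, 102]
t=3: [133, 133, 133, 131, 133, 133, 131, 134, 132, 131, 132, 132]
t=4: [137, 137, 137, 138, 137, 137, 138, 137, 138, 138, 138, 138]
t=5: [131, 131, 131, 131, 131, 131, 131, 131, 131, 131, 131, 131]
t=6: [140, 140, 140, 140, 140, 140, 140, 140, 140, 140, 140, 140]
t=7: [128, 128, 128, 128, 128, 128, 128, 128, 128, 128, 128, 128]
t=8: [144, 144, 144, 144, 144, 144, 144, 144, 144, 144, 144, 144]
t=9: [123, 123, 123, 123, 123, 123, 123, 123, 123, 123, 123, 123]
t=10: [150, 150, 150, 150, 150, 150, 150, 150, 150, 150, 150, 150]
t=11: [115, 115, 115, 115, 115, 115, 115, 115, 115, 115, 115, 115]
t=12: [148, 148, 148, 148, 148, 148, 148, 148, 148, 148, 148, 148]
t=13: [118, 118, 118, 118, 118, 118, 118, 118, 118, 118, 118, 118]
t=14: [151, 151, 151, 151, 151, 151, 151, 151, 151, 151, 151, 151]
t=15: [114, 114, 114, 114, 114, 114, 114, 114, 114, 114, 114, 114]
t=16: [146, 146, 146, 146, 146, 146, 146, 146, 146, 146, 146, 146]
t=17: [121, 121, 121, 121, 121, 121, 121, 121, 121, 121, 121, 121]
t=18: [153, 153, 153, 153, 153, 153, 153, 153, 153, 153, 153, 153]
t=19: [112, 112, 112, 112, 112, 112, 112, 112, 112, 112, 112, 112]
t=20: [144, 144, 144, 144, 144, 144, 144, 144, 144, 144, 144, 144]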